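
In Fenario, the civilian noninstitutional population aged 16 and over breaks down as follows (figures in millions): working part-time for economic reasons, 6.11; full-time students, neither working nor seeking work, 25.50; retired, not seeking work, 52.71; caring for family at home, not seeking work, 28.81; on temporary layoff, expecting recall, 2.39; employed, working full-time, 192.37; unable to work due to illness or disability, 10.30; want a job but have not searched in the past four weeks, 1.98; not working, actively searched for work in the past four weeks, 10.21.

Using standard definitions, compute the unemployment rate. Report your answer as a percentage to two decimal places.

Unemployment rate ≈ 5.97%.

Employed = 6.11 + 192.37 = 198.48 million (anyone who worked, including part-time for economic reasons, counts as employed).
Unemployed = 2.39 + 10.21 = 12.60 million (jobless and actively searching, or on temporary layoff).
Labor force = 198.48 + 12.60 = 211.08 million.
Unemployment rate = 12.60 / 211.08 = 5.97%.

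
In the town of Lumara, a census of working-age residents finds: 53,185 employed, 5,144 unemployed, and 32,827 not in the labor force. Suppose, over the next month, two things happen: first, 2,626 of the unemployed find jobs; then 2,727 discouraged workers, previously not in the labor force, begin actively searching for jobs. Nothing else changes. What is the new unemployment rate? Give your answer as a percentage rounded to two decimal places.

New unemployment rate ≈ 8.59%.

Initially, labor force = 53,185 + 5,144 = 58,329, so u = 5,144/58,329 = 8.82%.
After the first change, unemployed falls and employed rises by 2,626; labor force unchanged → E = 55,811, U = 2,518, labor force = 58,329.
After the second change, unemployed and labor force both rise by 2,727 → E = 55,811, U = 5,245, labor force = 61,056.
New unemployment rate = 5,245 / 61,056 = 8.59%.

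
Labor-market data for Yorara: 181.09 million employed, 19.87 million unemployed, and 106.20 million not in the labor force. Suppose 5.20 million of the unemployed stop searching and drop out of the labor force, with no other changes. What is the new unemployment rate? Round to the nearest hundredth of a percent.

New unemployment rate ≈ 7.49%.

Initially, labor force = 181.09 + 19.87 = 200.96 million, so u = 19.87/200.96 = 9.89%.
After the change, unemployed and labor force both fall by 5.20 → E = 181.09, U = 14.67, labor force = 195.76 million.
New unemployment rate = 14.67 / 195.76 = 7.49%.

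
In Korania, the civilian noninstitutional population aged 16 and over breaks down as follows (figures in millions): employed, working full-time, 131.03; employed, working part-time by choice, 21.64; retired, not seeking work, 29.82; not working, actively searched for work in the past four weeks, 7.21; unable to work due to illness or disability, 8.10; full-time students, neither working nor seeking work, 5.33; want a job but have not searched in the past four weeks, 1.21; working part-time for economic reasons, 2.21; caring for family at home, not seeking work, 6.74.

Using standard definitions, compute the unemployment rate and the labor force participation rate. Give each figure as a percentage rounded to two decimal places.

Unemployment rate ≈ 4.45%; labor force participation rate ≈ 76.00%.

Employed = 131.03 + 21.64 + 2.21 = 154.88 million (anyone who worked, including part-time for economic reasons, counts as employed).
Unemployed = 7.21 million.
Labor force = 154.88 + 7.21 = 162.09 million.
Not in labor force = 29.82 + 8.10 + 5.33 + 1.21 + 6.74 = 51.20 million (those not working and not actively searching are outside the labor force — including those who want a job but have given up searching).
Civilian working-age population = 162.09 + 51.20 = 213.29 million.
Unemployment rate = 7.21 / 162.09 = 4.45%.
Labor force participation rate = 162.09 / 213.29 = 76.00%.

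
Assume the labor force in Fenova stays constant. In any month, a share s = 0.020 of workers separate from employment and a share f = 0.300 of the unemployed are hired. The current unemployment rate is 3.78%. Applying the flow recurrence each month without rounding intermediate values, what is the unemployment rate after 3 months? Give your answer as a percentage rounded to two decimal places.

Unemployment rate after three months ≈ 5.47%.

With a fixed labor force, u_{t+1} = u_t + s·(1−u_t) − f·u_t = u_t·(1−s−f) + s.
Here 1−s−f = 0.680 and s = 0.020.
u_1 = 0.037800 × 0.680 + 0.020 = 0.045704.
u_2 = 0.045704 × 0.680 + 0.020 = 0.051079.
u_3 = 0.051079 × 0.680 + 0.020 = 0.054734.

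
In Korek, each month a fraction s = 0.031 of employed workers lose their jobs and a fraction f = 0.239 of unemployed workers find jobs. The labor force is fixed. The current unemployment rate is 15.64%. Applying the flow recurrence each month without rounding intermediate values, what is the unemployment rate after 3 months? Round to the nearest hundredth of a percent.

With a fixed labor force, u_{t+1} = u_t + s·(1−u_t) − f·u_t = u_t·(1−s−f) + s.
Here 1−s−f = 0.730 and s = 0.031.
u_1 = 0.156400 × 0.730 + 0.031 = 0.145172.
u_2 = 0.145172 × 0.730 + 0.031 = 0.136976.
u_3 = 0.136976 × 0.730 + 0.031 = 0.130992.

Unemployment rate after three months ≈ 13.10%.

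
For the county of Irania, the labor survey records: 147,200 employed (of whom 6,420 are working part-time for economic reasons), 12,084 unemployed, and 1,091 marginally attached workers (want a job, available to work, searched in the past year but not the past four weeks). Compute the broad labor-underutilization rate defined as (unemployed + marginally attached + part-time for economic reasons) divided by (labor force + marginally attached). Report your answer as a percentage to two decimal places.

Broad underutilization rate ≈ 12.22%.

Labor force = 147,200 + 12,084 = 159,284.
Numerator = 12,084 + 1,091 + 6,420 = 19,595.
Denominator = 159,284 + 1,091 = 160,375.
Broad rate = 19,595 / 160,375 = 12.22%.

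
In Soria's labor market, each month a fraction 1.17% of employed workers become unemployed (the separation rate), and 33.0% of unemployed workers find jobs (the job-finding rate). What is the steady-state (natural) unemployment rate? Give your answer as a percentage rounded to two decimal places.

Steady-state unemployment rate ≈ 3.42%.

At steady state the flows balance: s·E = f·U, so U/(E+U) = s/(s+f).
u* = 1.17 / (1.17 + 33.0) = 1.17 / 34.17 = 3.42%.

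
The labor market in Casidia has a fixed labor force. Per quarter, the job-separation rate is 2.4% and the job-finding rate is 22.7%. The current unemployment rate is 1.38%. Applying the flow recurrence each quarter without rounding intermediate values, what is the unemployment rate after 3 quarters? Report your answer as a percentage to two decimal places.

With a fixed labor force, u_{t+1} = u_t + s·(1−u_t) − f·u_t = u_t·(1−s−f) + s.
Here 1−s−f = 0.749 and s = 0.024.
u_1 = 0.013800 × 0.749 + 0.024 = 0.034336.
u_2 = 0.034336 × 0.749 + 0.024 = 0.049718.
u_3 = 0.049718 × 0.749 + 0.024 = 0.061239.

Unemployment rate after three quarters ≈ 6.12%.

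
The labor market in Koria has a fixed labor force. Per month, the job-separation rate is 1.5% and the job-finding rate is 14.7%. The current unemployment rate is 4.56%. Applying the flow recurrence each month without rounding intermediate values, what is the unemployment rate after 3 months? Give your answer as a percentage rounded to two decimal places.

Unemployment rate after three months ≈ 6.49%.

With a fixed labor force, u_{t+1} = u_t + s·(1−u_t) − f·u_t = u_t·(1−s−f) + s.
Here 1−s−f = 0.838 and s = 0.015.
u_1 = 0.045600 × 0.838 + 0.015 = 0.053213.
u_2 = 0.053213 × 0.838 + 0.015 = 0.059592.
u_3 = 0.059592 × 0.838 + 0.015 = 0.064938.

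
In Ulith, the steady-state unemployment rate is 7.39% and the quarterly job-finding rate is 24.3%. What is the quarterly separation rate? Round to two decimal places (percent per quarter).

From u* = s/(s+f): s = u·f/(1−u).
s = 0.0739 × 24.3 / (1 − 0.0739) = 1.7958 / 0.9261 ≈ 1.94% per quarter.

Separation rate ≈ 1.94% per quarter.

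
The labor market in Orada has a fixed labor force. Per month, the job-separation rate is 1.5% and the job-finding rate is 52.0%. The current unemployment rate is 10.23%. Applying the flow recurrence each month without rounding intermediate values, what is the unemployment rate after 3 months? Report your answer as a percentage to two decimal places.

Unemployment rate after three months ≈ 3.55%.

With a fixed labor force, u_{t+1} = u_t + s·(1−u_t) − f·u_t = u_t·(1−s−f) + s.
Here 1−s−f = 0.465 and s = 0.015.
u_1 = 0.102300 × 0.465 + 0.015 = 0.062570.
u_2 = 0.062570 × 0.465 + 0.015 = 0.044095.
u_3 = 0.044095 × 0.465 + 0.015 = 0.035504.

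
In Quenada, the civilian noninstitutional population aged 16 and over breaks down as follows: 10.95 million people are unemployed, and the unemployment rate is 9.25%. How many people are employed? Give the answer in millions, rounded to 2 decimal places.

About 107.43 million are employed.

Labor force = U / u = 10.95 / 0.0925 ≈ 118.38 million.
Employed = labor force − unemployed = 118.38 − 10.95 = 107.43 million.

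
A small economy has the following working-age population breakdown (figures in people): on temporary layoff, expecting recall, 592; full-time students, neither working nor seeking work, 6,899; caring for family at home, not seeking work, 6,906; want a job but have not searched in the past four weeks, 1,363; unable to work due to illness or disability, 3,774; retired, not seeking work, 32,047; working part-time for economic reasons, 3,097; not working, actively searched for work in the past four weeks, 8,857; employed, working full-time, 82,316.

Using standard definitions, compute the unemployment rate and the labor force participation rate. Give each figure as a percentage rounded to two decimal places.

Employed = 3,097 + 82,316 = 85,413 (anyone who worked, including part-time for economic reasons, counts as employed).
Unemployed = 592 + 8,857 = 9,449 (jobless and actively searching, or on temporary layoff).
Labor force = 85,413 + 9,449 = 94,862.
Not in labor force = 6,899 + 6,906 + 1,363 + 3,774 + 32,047 = 50,989 (those not working and not actively searching are outside the labor force — including those who want a job but have given up searching).
Civilian working-age population = 94,862 + 50,989 = 145,851.
Unemployment rate = 9,449 / 94,862 = 9.96%.
Labor force participation rate = 94,862 / 145,851 = 65.04%.

Unemployment rate ≈ 9.96%; labor force participation rate ≈ 65.04%.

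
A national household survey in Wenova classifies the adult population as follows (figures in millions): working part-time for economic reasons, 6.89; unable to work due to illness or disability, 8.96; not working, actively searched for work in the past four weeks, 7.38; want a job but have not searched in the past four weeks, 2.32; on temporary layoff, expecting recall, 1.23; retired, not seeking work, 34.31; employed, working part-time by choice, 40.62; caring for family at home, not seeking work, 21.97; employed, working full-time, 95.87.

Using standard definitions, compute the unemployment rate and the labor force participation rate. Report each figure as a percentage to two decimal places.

Unemployment rate ≈ 5.66%; labor force participation rate ≈ 69.23%.

Employed = 6.89 + 40.62 + 95.87 = 143.38 million (anyone who worked, including part-time for economic reasons, counts as employed).
Unemployed = 7.38 + 1.23 = 8.61 million (jobless and actively searching, or on temporary layoff).
Labor force = 143.38 + 8.61 = 151.99 million.
Not in labor force = 8.96 + 2.32 + 34.31 + 21.97 = 67.56 million (those not working and not actively searching are outside the labor force — including those who want a job but have given up searching).
Civilian working-age population = 151.99 + 67.56 = 219.55 million.
Unemployment rate = 8.61 / 151.99 = 5.66%.
Labor force participation rate = 151.99 / 219.55 = 69.23%.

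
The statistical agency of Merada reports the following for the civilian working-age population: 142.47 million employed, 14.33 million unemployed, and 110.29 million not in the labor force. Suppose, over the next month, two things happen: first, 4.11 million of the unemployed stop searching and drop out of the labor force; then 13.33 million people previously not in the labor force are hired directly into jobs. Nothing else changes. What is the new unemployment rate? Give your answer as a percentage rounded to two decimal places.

New unemployment rate ≈ 6.16%.

Initially, labor force = 142.47 + 14.33 = 156.80 million, so u = 14.33/156.80 = 9.14%.
After the first change, unemployed and labor force both fall by 4.11 → E = 142.47, U = 10.22, labor force = 152.69 million.
After the second change, employed and labor force both rise by 13.33; unemployed unchanged → E = 155.80, U = 10.22, labor force = 166.02 million.
New unemployment rate = 10.22 / 166.02 = 6.16%.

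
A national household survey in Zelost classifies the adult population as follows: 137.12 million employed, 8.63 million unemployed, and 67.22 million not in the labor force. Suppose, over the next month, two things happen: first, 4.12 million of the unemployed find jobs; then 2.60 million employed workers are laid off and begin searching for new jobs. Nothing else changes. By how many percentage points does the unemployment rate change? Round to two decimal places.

Initially, labor force = 137.12 + 8.63 = 145.75 million, so u = 8.63/145.75 = 5.92%.
After the first change, unemployed falls and employed rises by 4.12; labor force unchanged → E = 141.24, U = 4.51, labor force = 145.75 million.
After the second change, employed falls and unemployed rises by 2.60; labor force unchanged → E = 138.64, U = 7.11, labor force = 145.75 million.
New unemployment rate = 7.11 / 145.75 = 4.88%.
Change = 4.88% − 5.92% = −1.04 percentage points.

The unemployment rate changes by −1.04 percentage points.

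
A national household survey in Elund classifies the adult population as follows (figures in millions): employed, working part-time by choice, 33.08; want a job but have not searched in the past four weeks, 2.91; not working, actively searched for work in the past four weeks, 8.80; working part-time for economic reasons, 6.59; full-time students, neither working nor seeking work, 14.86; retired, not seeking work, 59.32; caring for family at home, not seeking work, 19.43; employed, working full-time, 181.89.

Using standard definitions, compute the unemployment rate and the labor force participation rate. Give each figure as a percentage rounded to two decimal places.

Employed = 33.08 + 6.59 + 181.89 = 221.56 million (anyone who worked, including part-time for economic reasons, counts as employed).
Unemployed = 8.80 million.
Labor force = 221.56 + 8.80 = 230.36 million.
Not in labor force = 2.91 + 14.86 + 59.32 + 19.43 = 96.52 million (those not working and not actively searching are outside the labor force — including those who want a job but have given up searching).
Civilian working-age population = 230.36 + 96.52 = 326.88 million.
Unemployment rate = 8.80 / 230.36 = 3.82%.
Labor force participation rate = 230.36 / 326.88 = 70.47%.

Unemployment rate ≈ 3.82%; labor force participation rate ≈ 70.47%.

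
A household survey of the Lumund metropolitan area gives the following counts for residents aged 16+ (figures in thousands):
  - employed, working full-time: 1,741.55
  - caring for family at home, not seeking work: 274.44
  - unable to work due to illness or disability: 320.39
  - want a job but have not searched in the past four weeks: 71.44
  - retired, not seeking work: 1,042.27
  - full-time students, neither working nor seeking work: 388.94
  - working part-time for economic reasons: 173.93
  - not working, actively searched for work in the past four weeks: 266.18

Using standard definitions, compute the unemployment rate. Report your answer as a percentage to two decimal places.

Employed = 1,741.55 + 173.93 = 1,915.48 thousand (anyone who worked, including part-time for economic reasons, counts as employed).
Unemployed = 266.18 thousand.
Labor force = 1,915.48 + 266.18 = 2,181.66 thousand.
Unemployment rate = 266.18 / 2,181.66 = 12.20%.

Unemployment rate ≈ 12.20%.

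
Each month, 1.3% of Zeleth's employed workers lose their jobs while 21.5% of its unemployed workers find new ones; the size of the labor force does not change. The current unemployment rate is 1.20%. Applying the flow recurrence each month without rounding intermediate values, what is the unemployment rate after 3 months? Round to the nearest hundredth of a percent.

Unemployment rate after three months ≈ 3.63%.

With a fixed labor force, u_{t+1} = u_t + s·(1−u_t) − f·u_t = u_t·(1−s−f) + s.
Here 1−s−f = 0.772 and s = 0.013.
u_1 = 0.012000 × 0.772 + 0.013 = 0.022264.
u_2 = 0.022264 × 0.772 + 0.013 = 0.030188.
u_3 = 0.030188 × 0.772 + 0.013 = 0.036305.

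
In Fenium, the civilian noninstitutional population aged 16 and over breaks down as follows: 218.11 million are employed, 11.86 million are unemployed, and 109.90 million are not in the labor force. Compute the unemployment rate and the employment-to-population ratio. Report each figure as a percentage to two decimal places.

Labor force = employed + unemployed = 218.11 + 11.86 = 229.97 million.
Working-age population = 229.97 + 109.90 = 339.87 million.
Unemployment rate = 11.86 / 229.97 = 5.16%.
Employment-population ratio = 218.11 / 339.87 = 64.17%.

Unemployment rate ≈ 5.16%; employment-population ratio ≈ 64.17%.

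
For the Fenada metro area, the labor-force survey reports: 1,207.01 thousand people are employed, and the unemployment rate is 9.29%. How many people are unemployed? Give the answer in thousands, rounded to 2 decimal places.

Let U be the number unemployed. The labor force is E + U, and U/(E+U) = 0.0929.
So U = 0.0929 × 1,207.01 / (1 − 0.0929) = 112.1312 / 0.9071 ≈ 123.62 thousand.

About 123.62 thousand are unemployed.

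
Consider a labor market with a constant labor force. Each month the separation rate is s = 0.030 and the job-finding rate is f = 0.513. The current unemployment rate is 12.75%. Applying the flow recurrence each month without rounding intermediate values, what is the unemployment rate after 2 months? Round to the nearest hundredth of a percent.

Unemployment rate after two months ≈ 7.03%.

With a fixed labor force, u_{t+1} = u_t + s·(1−u_t) − f·u_t = u_t·(1−s−f) + s.
Here 1−s−f = 0.457 and s = 0.030.
u_1 = 0.127500 × 0.457 + 0.030 = 0.088267.
u_2 = 0.088267 × 0.457 + 0.030 = 0.070338.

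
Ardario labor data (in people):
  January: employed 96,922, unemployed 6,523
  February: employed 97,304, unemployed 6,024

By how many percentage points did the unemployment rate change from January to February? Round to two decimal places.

The unemployment rate changed by −0.48 percentage points.

January: labor force = 96,922 + 6,523 = 103,445; u = 6,523/103,445 = 6.31%.
February: labor force = 97,304 + 6,024 = 103,328; u = 6,024/103,328 = 5.83%.
Change = 5.83% − 6.31% = −0.48 pp.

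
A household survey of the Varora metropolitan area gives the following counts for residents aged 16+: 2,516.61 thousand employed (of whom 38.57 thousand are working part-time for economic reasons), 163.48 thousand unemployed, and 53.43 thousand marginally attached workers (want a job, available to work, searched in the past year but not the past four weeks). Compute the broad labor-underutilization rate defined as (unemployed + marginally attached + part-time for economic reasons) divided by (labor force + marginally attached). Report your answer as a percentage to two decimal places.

Broad underutilization rate ≈ 9.35%.

Labor force = 2,516.61 + 163.48 = 2,680.09 thousand.
Numerator = 163.48 + 53.43 + 38.57 = 255.48 thousand.
Denominator = 2,680.09 + 53.43 = 2,733.52 thousand.
Broad rate = 255.48 / 2,733.52 = 9.35%.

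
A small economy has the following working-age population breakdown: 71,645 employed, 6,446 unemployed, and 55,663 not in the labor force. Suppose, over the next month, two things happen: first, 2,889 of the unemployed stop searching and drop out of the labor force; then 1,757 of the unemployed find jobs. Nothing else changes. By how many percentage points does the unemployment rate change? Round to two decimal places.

The unemployment rate changes by −5.86 percentage points.

Initially, labor force = 71,645 + 6,446 = 78,091, so u = 6,446/78,091 = 8.25%.
After the first change, unemployed and labor force both fall by 2,889 → E = 71,645, U = 3,557, labor force = 75,202.
After the second change, unemployed falls and employed rises by 1,757; labor force unchanged → E = 73,402, U = 1,800, labor force = 75,202.
New unemployment rate = 1,800 / 75,202 = 2.39%.
Change = 2.39% − 8.25% = −5.86 percentage points.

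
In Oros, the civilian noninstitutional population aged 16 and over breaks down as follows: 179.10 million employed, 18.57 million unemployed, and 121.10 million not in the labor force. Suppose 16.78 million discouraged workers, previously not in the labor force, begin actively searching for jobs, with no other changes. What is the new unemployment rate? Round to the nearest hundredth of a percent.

Initially, labor force = 179.10 + 18.57 = 197.67 million, so u = 18.57/197.67 = 9.39%.
After the change, unemployed and labor force both rise by 16.78 → E = 179.10, U = 35.35, labor force = 214.45 million.
New unemployment rate = 35.35 / 214.45 = 16.48%.

New unemployment rate ≈ 16.48%.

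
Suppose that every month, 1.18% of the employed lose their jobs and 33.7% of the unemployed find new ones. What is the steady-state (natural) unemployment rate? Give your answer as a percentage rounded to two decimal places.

Steady-state unemployment rate ≈ 3.38%.

At steady state the flows balance: s·E = f·U, so U/(E+U) = s/(s+f).
u* = 1.18 / (1.18 + 33.7) = 1.18 / 34.88 = 3.38%.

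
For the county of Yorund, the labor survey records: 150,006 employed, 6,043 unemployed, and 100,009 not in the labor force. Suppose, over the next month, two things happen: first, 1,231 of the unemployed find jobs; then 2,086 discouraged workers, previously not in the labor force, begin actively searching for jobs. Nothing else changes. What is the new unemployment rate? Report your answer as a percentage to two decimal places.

New unemployment rate ≈ 4.36%.

Initially, labor force = 150,006 + 6,043 = 156,049, so u = 6,043/156,049 = 3.87%.
After the first change, unemployed falls and employed rises by 1,231; labor force unchanged → E = 151,237, U = 4,812, labor force = 156,049.
After the second change, unemployed and labor force both rise by 2,086 → E = 151,237, U = 6,898, labor force = 158,135.
New unemployment rate = 6,898 / 158,135 = 4.36%.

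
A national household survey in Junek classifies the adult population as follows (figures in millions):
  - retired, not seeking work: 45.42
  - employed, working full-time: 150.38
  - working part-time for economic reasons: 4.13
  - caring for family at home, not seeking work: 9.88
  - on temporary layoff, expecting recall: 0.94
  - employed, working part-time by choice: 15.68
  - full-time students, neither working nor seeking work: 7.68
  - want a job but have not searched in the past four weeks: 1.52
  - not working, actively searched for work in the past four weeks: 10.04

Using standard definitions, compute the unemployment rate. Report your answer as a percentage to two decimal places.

Employed = 150.38 + 4.13 + 15.68 = 170.19 million (anyone who worked, including part-time for economic reasons, counts as employed).
Unemployed = 0.94 + 10.04 = 10.98 million (jobless and actively searching, or on temporary layoff).
Labor force = 170.19 + 10.98 = 181.17 million.
Unemployment rate = 10.98 / 181.17 = 6.06%.

Unemployment rate ≈ 6.06%.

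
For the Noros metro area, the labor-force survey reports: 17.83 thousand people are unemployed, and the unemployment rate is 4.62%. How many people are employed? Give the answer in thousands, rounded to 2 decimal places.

About 368.10 thousand are employed.

Labor force = U / u = 17.83 / 0.0462 ≈ 385.93 thousand.
Employed = labor force − unemployed = 385.93 − 17.83 = 368.10 thousand.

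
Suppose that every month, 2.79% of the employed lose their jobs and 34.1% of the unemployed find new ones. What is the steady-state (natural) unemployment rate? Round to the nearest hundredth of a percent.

At steady state the flows balance: s·E = f·U, so U/(E+U) = s/(s+f).
u* = 2.79 / (2.79 + 34.1) = 2.79 / 36.89 = 7.56%.

Steady-state unemployment rate ≈ 7.56%.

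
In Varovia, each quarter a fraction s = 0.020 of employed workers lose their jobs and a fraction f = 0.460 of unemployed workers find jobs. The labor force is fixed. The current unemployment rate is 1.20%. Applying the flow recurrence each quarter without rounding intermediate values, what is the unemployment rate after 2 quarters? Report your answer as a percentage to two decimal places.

Unemployment rate after two quarters ≈ 3.36%.

With a fixed labor force, u_{t+1} = u_t + s·(1−u_t) − f·u_t = u_t·(1−s−f) + s.
Here 1−s−f = 0.520 and s = 0.020.
u_1 = 0.012000 × 0.520 + 0.020 = 0.026240.
u_2 = 0.026240 × 0.520 + 0.020 = 0.033645.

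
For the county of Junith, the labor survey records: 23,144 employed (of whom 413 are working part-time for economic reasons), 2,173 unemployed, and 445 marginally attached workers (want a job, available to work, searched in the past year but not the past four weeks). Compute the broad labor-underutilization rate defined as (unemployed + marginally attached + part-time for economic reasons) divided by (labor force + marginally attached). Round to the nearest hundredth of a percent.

Broad underutilization rate ≈ 11.77%.

Labor force = 23,144 + 2,173 = 25,317.
Numerator = 2,173 + 445 + 413 = 3,031.
Denominator = 25,317 + 445 = 25,762.
Broad rate = 3,031 / 25,762 = 11.77%.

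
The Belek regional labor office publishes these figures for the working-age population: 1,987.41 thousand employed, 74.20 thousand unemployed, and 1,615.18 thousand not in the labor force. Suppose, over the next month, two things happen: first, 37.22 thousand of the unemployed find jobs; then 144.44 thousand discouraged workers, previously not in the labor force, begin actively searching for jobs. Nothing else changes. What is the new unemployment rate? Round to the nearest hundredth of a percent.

Initially, labor force = 1,987.41 + 74.20 = 2,061.61 thousand, so u = 74.20/2,061.61 = 3.60%.
After the first change, unemployed falls and employed rises by 37.22; labor force unchanged → E = 2,024.63, U = 36.98, labor force = 2,061.61 thousand.
After the second change, unemployed and labor force both rise by 144.44 → E = 2,024.63, U = 181.42, labor force = 2,206.05 thousand.
New unemployment rate = 181.42 / 2,206.05 = 8.22%.

New unemployment rate ≈ 8.22%.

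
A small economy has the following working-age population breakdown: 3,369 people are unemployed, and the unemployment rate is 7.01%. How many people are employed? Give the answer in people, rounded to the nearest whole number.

About 44,691 are employed.

Labor force = U / u = 3,369 / 0.0701 ≈ 48,060.
Employed = labor force − unemployed = 48,060 − 3,369 = 44,691.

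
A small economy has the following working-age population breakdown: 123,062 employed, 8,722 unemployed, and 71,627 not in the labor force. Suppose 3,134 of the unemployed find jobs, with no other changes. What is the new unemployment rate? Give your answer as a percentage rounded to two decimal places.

New unemployment rate ≈ 4.24%.

Initially, labor force = 123,062 + 8,722 = 131,784, so u = 8,722/131,784 = 6.62%.
After the change, unemployed falls and employed rises by 3,134; labor force unchanged → E = 126,196, U = 5,588, labor force = 131,784.
New unemployment rate = 5,588 / 131,784 = 4.24%.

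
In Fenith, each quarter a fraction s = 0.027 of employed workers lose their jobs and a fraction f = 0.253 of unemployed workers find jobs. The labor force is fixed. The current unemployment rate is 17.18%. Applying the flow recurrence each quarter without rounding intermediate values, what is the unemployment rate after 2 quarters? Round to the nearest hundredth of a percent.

Unemployment rate after two quarters ≈ 13.55%.

With a fixed labor force, u_{t+1} = u_t + s·(1−u_t) − f·u_t = u_t·(1−s−f) + s.
Here 1−s−f = 0.720 and s = 0.027.
u_1 = 0.171800 × 0.720 + 0.027 = 0.150696.
u_2 = 0.150696 × 0.720 + 0.027 = 0.135501.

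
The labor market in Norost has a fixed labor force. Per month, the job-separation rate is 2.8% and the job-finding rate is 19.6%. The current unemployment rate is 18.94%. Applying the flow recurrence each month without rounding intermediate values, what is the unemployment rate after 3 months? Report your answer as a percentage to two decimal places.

With a fixed labor force, u_{t+1} = u_t + s·(1−u_t) − f·u_t = u_t·(1−s−f) + s.
Here 1−s−f = 0.776 and s = 0.028.
u_1 = 0.189400 × 0.776 + 0.028 = 0.174974.
u_2 = 0.174974 × 0.776 + 0.028 = 0.163780.
u_3 = 0.163780 × 0.776 + 0.028 = 0.155093.

Unemployment rate after three months ≈ 15.51%.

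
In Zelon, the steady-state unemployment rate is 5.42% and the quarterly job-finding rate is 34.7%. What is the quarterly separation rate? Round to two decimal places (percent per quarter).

From u* = s/(s+f): s = u·f/(1−u).
s = 0.0542 × 34.7 / (1 − 0.0542) = 1.8807 / 0.9458 ≈ 1.99% per quarter.

Separation rate ≈ 1.99% per quarter.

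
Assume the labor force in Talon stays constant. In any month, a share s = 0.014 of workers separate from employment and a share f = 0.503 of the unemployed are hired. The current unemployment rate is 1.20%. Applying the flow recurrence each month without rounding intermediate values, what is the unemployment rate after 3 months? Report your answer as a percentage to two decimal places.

With a fixed labor force, u_{t+1} = u_t + s·(1−u_t) − f·u_t = u_t·(1−s−f) + s.
Here 1−s−f = 0.483 and s = 0.014.
u_1 = 0.012000 × 0.483 + 0.014 = 0.019796.
u_2 = 0.019796 × 0.483 + 0.014 = 0.023561.
u_3 = 0.023561 × 0.483 + 0.014 = 0.025380.

Unemployment rate after three months ≈ 2.54%.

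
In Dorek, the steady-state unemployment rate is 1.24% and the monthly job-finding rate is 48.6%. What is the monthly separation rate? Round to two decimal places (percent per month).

From u* = s/(s+f): s = u·f/(1−u).
s = 0.0124 × 48.6 / (1 − 0.0124) = 0.6026 / 0.9876 ≈ 0.61% per month.

Separation rate ≈ 0.61% per month.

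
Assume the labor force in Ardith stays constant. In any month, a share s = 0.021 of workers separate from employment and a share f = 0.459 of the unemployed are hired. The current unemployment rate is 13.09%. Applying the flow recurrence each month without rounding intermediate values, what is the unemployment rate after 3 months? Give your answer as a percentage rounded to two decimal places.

Unemployment rate after three months ≈ 5.60%.

With a fixed labor force, u_{t+1} = u_t + s·(1−u_t) − f·u_t = u_t·(1−s−f) + s.
Here 1−s−f = 0.520 and s = 0.021.
u_1 = 0.130900 × 0.520 + 0.021 = 0.089068.
u_2 = 0.089068 × 0.520 + 0.021 = 0.067315.
u_3 = 0.067315 × 0.520 + 0.021 = 0.056004.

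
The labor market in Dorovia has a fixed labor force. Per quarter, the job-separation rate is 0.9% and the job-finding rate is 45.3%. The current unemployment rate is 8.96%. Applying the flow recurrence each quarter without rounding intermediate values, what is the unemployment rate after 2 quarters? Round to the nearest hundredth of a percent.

With a fixed labor force, u_{t+1} = u_t + s·(1−u_t) − f·u_t = u_t·(1−s−f) + s.
Here 1−s−f = 0.538 and s = 0.009.
u_1 = 0.089600 × 0.538 + 0.009 = 0.057205.
u_2 = 0.057205 × 0.538 + 0.009 = 0.039776.

Unemployment rate after two quarters ≈ 3.98%.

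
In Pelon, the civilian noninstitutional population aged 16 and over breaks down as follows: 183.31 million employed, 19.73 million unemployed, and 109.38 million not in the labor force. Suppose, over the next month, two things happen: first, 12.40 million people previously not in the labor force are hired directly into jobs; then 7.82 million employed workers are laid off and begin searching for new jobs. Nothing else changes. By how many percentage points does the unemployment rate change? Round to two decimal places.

The unemployment rate changes by +3.07 percentage points.

Initially, labor force = 183.31 + 19.73 = 203.04 million, so u = 19.73/203.04 = 9.72%.
After the first change, employed and labor force both rise by 12.40; unemployed unchanged → E = 195.71, U = 19.73, labor force = 215.44 million.
After the second change, employed falls and unemployed rises by 7.82; labor force unchanged → E = 187.89, U = 27.55, labor force = 215.44 million.
New unemployment rate = 27.55 / 215.44 = 12.79%.
Change = 12.79% − 9.72% = +3.07 percentage points.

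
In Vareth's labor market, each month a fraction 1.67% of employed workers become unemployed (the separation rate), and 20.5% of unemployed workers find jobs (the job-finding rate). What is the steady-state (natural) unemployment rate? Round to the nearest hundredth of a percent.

Steady-state unemployment rate ≈ 7.53%.

At steady state the flows balance: s·E = f·U, so U/(E+U) = s/(s+f).
u* = 1.67 / (1.67 + 20.5) = 1.67 / 22.17 = 7.53%.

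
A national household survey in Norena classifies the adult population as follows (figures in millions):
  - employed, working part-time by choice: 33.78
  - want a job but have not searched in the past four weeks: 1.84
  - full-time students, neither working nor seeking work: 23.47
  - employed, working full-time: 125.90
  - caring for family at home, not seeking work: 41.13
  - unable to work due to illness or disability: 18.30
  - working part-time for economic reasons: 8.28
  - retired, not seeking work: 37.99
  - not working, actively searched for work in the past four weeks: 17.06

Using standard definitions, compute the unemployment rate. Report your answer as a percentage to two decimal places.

Unemployment rate ≈ 9.22%.

Employed = 33.78 + 125.90 + 8.28 = 167.96 million (anyone who worked, including part-time for economic reasons, counts as employed).
Unemployed = 17.06 million.
Labor force = 167.96 + 17.06 = 185.02 million.
Unemployment rate = 17.06 / 185.02 = 9.22%.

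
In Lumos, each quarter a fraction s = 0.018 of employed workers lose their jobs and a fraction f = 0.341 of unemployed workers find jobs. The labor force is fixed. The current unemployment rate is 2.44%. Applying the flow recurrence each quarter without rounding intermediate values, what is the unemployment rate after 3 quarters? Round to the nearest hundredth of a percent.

With a fixed labor force, u_{t+1} = u_t + s·(1−u_t) − f·u_t = u_t·(1−s−f) + s.
Here 1−s−f = 0.641 and s = 0.018.
u_1 = 0.024400 × 0.641 + 0.018 = 0.033640.
u_2 = 0.033640 × 0.641 + 0.018 = 0.039563.
u_3 = 0.039563 × 0.641 + 0.018 = 0.043360.

Unemployment rate after three quarters ≈ 4.34%.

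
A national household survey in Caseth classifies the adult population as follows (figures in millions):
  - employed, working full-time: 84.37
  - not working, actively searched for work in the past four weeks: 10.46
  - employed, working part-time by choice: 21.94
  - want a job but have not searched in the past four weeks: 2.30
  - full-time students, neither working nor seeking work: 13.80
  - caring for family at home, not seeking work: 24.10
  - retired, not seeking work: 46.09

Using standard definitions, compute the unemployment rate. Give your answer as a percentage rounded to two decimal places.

Employed = 84.37 + 21.94 = 106.31 million.
Unemployed = 10.46 million.
Labor force = 106.31 + 10.46 = 116.77 million.
Unemployment rate = 10.46 / 116.77 = 8.96%.

Unemployment rate ≈ 8.96%.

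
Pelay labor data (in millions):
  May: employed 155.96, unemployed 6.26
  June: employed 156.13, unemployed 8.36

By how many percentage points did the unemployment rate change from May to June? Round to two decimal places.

May: labor force = 155.96 + 6.26 = 162.22; u = 6.26/162.22 = 3.86%.
June: labor force = 156.13 + 8.36 = 164.49; u = 8.36/164.49 = 5.08%.
Change = 5.08% − 3.86% = +1.22 pp.

The unemployment rate changed by +1.22 percentage points.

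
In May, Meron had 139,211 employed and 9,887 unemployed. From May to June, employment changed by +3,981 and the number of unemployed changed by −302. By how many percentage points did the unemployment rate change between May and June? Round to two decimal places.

May: labor force = 139,211 + 9,887 = 149,098; u = 9,887/149,098 = 6.63%.
June: labor force = 143,192 + 9,585 = 152,777; u = 9,585/152,777 = 6.27%.
Change = 6.27% − 6.63% = −0.36 pp.

The unemployment rate changed by −0.36 percentage points.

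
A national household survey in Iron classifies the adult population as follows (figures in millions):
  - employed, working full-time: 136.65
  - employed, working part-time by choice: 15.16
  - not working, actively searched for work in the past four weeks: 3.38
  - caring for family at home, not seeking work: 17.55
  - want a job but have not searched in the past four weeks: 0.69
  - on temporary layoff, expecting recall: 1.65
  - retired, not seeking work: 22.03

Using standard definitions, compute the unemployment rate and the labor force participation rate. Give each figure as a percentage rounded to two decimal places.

Unemployment rate ≈ 3.21%; labor force participation rate ≈ 79.57%.

Employed = 136.65 + 15.16 = 151.81 million.
Unemployed = 3.38 + 1.65 = 5.03 million (jobless and actively searching, or on temporary layoff).
Labor force = 151.81 + 5.03 = 156.84 million.
Not in labor force = 17.55 + 0.69 + 22.03 = 40.27 million (those not working and not actively searching are outside the labor force — including those who want a job but have given up searching).
Civilian working-age population = 156.84 + 40.27 = 197.11 million.
Unemployment rate = 5.03 / 156.84 = 3.21%.
Labor force participation rate = 156.84 / 197.11 = 79.57%.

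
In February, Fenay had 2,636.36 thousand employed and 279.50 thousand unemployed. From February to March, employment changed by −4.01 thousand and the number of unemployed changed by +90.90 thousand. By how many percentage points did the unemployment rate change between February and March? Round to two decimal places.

The unemployment rate changed by +2.75 percentage points.

February: labor force = 2,636.36 + 279.50 = 2,915.86; u = 279.50/2,915.86 = 9.59%.
March: labor force = 2,632.35 + 370.40 = 3,002.75; u = 370.40/3,002.75 = 12.34%.
Change = 12.34% − 9.59% = +2.75 pp.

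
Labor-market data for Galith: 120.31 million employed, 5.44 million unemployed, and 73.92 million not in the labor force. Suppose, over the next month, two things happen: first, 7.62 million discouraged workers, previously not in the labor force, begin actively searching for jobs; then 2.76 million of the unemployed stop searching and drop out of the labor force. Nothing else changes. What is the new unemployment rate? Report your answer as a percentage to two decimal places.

New unemployment rate ≈ 7.89%.

Initially, labor force = 120.31 + 5.44 = 125.75 million, so u = 5.44/125.75 = 4.33%.
After the first change, unemployed and labor force both rise by 7.62 → E = 120.31, U = 13.06, labor force = 133.37 million.
After the second change, unemployed and labor force both fall by 2.76 → E = 120.31, U = 10.30, labor force = 130.61 million.
New unemployment rate = 10.30 / 130.61 = 7.89%.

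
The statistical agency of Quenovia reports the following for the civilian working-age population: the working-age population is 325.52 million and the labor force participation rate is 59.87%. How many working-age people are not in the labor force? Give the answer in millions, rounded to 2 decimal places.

Share not in the labor force = 1 − 0.5987 = 0.4013.
Not in labor force = 0.4013 × 325.52 ≈ 130.63 million.

About 130.63 million are not in the labor force.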